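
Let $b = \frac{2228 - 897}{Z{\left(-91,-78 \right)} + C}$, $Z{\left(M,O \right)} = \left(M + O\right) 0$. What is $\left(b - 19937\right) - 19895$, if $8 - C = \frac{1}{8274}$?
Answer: $- \frac{2625507218}{66191} \approx -39666.0$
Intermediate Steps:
$C = \frac{66191}{8274}$ ($C = 8 - \frac{1}{8274} = \frac{66191}{8274} \approx 7.9999$)
$Z{\left(M,O \right)} = 0$
$b = \frac{11012694}{66191}$ ($b = \frac{2228 - 897}{0 + \frac{66191}{8274}} = \frac{1331}{\frac{66191}{8274}} = 1331 \cdot \frac{8274}{66191} = \frac{11012694}{66191} \approx 166.38$)
$\left(b - 19937\right) - 19895 = \left(\frac{11012694}{66191} - 19937\right) - 19895 = - \frac{1308637273}{66191} - 19895 = - \frac{2625507218}{66191}$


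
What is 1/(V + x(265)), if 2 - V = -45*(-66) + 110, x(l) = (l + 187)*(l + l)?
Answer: 1/236482 ≈ 4.2286e-6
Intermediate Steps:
x(l) = 2*l*(187 + l) (x(l) = (187 + l)*(2*l) = 2*l*(187 + l))
V = -3078 (V = 2 - (-45*(-66) + 110) = 2 - (2970 + 110) = 2 - 1*3080 = 2 - 3080 = -3078)
1/(V + x(265)) = 1/(-3078 + 2*265*(187 + 265)) = 1/(-3078 + 2*265*452) = 1/(-3078 + 239560) = 1/236482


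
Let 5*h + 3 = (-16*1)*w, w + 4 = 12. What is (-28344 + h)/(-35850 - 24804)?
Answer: 141851/303270 ≈ 0.46774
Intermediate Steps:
w = 8 (w = -4 + 12 = 8)
h = -131/5 (h = -3/5 + (-16*1*8)/5 = -3/5 + (-16*8)/5 = -3/5 + (1/5)*(-128) = -3/5 - 128/5 = -131/5 ≈ -26.200)
(-28344 + h)/(-35850 - 24804) = (-28344 - 131/5)/(-35850 - 24804) = -141851/5/(-60654) = -141851/5*(-1/60654) = 141851/303270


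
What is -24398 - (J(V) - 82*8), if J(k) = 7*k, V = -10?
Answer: -23672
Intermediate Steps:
-24398 - (J(V) - 82*8) = -24398 - (7*(-10) - 82*8) = -24398 - (-70 - 656) = -24398 - 1*(-726) = -24398 + 726 = -23672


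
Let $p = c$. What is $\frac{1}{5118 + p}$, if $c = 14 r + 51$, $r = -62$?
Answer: $\frac{1}{4301} \approx 0.0002325$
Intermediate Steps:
$c = -817$ ($c = 14 \left(-62\right) + 51 = -868 + 51 = -817$)
$p = -817$
$\frac{1}{5118 + p} = \frac{1}{5118 - 817} = \frac{1}{4301}$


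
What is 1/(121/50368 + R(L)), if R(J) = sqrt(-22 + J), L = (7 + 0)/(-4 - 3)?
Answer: 6094528/58349529393 - 2536935424*I*sqrt(23)/58349529393 ≈ 0.00010445 - 0.20851*I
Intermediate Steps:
L = -1 (L = 7/(-7) = 7*(-1/7) = -1)
1/(121/50368 + R(L)) = 1/(121/50368 + sqrt(-22 - 1)) = 1/(121*(1/50368) + sqrt(-23)) = 1/(121/50368 + I*sqrt(23))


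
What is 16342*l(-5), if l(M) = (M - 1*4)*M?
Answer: 735390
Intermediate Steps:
l(M) = M*(-4 + M) (l(M) = (M - 4)*M = (-4 + M)*M = M*(-4 + M))
16342*l(-5) = 16342*(-5*(-4 - 5)) = 16342*(-5*(-9)) = 16342*45 = 735390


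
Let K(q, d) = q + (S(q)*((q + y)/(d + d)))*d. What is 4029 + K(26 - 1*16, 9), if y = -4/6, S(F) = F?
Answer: 12257/3 ≈ 4085.7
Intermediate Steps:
y = -2/3 (y = -4*1/6 = -2/3 ≈ -0.66667)
K(q, d) = q + q*(-2/3 + q)/2 (K(q, d) = q + (q*((q - 2/3)/(d + d)))*d = q + (q*((-2/3 + q)/((2*d))))*d = q + (q*((-2/3 + q)*(1/(2*d))))*d = q + (q*((-2/3 + q)/(2*d)))*d = q + (q*(-2/3 + q)/(2*d))*d = q + q*(-2/3 + q)/2)
4029 + K(26 - 1*16, 9) = 4029 + (26 - 1*16)*(4 + 3*(26 - 1*16))/6 = 4029 + (26 - 16)*(4 + 3*(26 - 16))/6 = 4029 + (1/6)*10*(4 + 3*10) = 4029 + (1/6)*10*(4 + 30) = 4029 + (1/6)*10*34 = 4029 + 170/3 = 12257/3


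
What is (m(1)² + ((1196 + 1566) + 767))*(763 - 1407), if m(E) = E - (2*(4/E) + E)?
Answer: -2313892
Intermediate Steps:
m(E) = -8/E (m(E) = E - (8/E + E) = E - (E + 8/E) = E + (-E - 8/E) = -8/E)
(m(1)² + ((1196 + 1566) + 767))*(763 - 1407) = ((-8/1)² + ((1196 + 1566) + 767))*(763 - 1407) = ((-8*1)² + (2762 + 767))*(-644) = ((-8)² + 3529)*(-644) = (64 + 3529)*(-644) = 3593*(-644) = -2313892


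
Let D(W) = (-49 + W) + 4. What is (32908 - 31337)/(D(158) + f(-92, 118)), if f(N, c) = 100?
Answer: 1571/213 ≈ 7.3756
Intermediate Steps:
D(W) = -45 + W
(32908 - 31337)/(D(158) + f(-92, 118)) = (32908 - 31337)/((-45 + 158) + 100) = 1571/(113 + 100) = 1571/213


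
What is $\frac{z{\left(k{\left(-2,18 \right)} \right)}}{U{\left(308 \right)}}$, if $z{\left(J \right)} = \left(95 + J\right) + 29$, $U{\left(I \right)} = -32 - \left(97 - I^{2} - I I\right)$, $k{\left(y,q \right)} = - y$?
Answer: $\frac{126}{189599} \approx 0.00066456$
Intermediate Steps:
$U{\left(I \right)} = -129 + 2 I^{2}$ ($U{\left(I \right)} = -32 + \left(\left(I^{2} + I^{2}\right) - 97\right) = -32 + \left(2 I^{2} - 97\right) = -32 + \left(-97 + 2 I^{2}\right) = -129 + 2 I^{2}$)
$z{\left(J \right)} = 124 + J$
$\frac{z{\left(k{\left(-2,18 \right)} \right)}}{U{\left(308 \right)}} = \frac{124 - -2}{-129 + 2 \cdot 308^{2}} = \frac{124 + 2}{-129 + 2 \cdot 94864} = \frac{126}{-129 + 189728} = \frac{126}{189599}$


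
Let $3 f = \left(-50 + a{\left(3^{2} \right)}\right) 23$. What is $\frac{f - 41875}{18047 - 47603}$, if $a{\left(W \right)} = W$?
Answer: $\frac{31642}{22167} \approx 1.4274$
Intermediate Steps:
$f = - \frac{943}{3}$ ($f = \frac{\left(-50 + 3^{2}\right) 23}{3} = \frac{\left(-50 + 9\right) 23}{3} = \frac{\left(-41\right) 23}{3} = \frac{1}{3} \left(-943\right) = - \frac{943}{3} \approx -314.33$)
$\frac{f - 41875}{18047 - 47603} = \frac{- \frac{943}{3} - 41875}{18047 - 47603} = - \frac{126568}{3 \left(-29556\right)} = \left(- \frac{126568}{3}\right) \left(- \frac{1}{29556}\right) = \frac{31642}{22167}$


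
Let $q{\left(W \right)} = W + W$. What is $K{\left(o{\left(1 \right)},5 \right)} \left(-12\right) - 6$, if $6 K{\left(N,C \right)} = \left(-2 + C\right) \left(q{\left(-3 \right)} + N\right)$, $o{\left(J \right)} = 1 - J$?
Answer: $30$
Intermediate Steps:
$q{\left(W \right)} = 2 W$
$K{\left(N,C \right)} = \frac{\left(-6 + N\right) \left(-2 + C\right)}{6}$ ($K{\left(N,C \right)} = \frac{\left(-2 + C\right) \left(2 \left(-3\right) + N\right)}{6} = \frac{\left(-2 + C\right) \left(-6 + N\right)}{6} = \frac{\left(-6 + N\right) \left(-2 + C\right)}{6}$)
$K{\left(o{\left(1 \right)},5 \right)} \left(-12\right) - 6 = \left(2 - 5 - \frac{1 - 1}{3} + \frac{1}{6} \cdot 5 \left(1 - 1\right)\right) \left(-12\right) - 6 = \left(2 - 5 - 0 + \frac{1}{6} \cdot 5 \cdot 0\right) \left(-12\right) - 6 = \left(2 - 5 + 0 + 0\right) \left(-12\right) - 6 = \left(-3\right) \left(-12\right) - 6 = 36 - 6 = 30$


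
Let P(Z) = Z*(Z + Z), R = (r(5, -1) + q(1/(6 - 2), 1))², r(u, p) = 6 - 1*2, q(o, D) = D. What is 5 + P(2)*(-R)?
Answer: -195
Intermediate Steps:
r(u, p) = 4 (r(u, p) = 6 - 2 = 4)
R = 25 (R = (4 + 1)² = 5² = 25)
P(Z) = 2*Z² (P(Z) = Z*(2*Z) = 2*Z²)
5 + P(2)*(-R) = 5 + (2*2²)*(-1*25) = 5 + (2*4)*(-25) = 5 + 8*(-25) = 5 - 200 = -195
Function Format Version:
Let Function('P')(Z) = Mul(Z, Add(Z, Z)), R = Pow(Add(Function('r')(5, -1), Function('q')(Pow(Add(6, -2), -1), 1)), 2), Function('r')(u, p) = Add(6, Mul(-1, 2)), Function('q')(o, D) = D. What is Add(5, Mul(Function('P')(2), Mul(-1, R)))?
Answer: -195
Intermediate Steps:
Function('r')(u, p) = 4 (Function('r')(u, p) = Add(6, -2) = 4)
R = 25 (R = Pow(Add(4, 1), 2) = Pow(5, 2) = 25)
Function('P')(Z) = Mul(2, Pow(Z, 2)) (Function('P')(Z) = Mul(Z, Mul(2, Z)) = Mul(2, Pow(Z, 2)))
Add(5, Mul(Function('P')(2), Mul(-1, R))) = Add(5, Mul(Mul(2, Pow(2, 2)), Mul(-1, 25))) = Add(5, Mul(Mul(2, 4), -25)) = Add(5, Mul(8, -25)) = Add(5, -200) = -195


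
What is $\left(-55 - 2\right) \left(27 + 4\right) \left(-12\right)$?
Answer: $21204$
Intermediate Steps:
$\left(-55 - 2\right) \left(27 + 4\right) \left(-12\right) = \left(-57\right) 31 \left(-12\right) = \left(-1767\right) \left(-12\right) = 21204$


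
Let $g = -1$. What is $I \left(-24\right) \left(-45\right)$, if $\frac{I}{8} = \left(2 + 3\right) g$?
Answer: $-43200$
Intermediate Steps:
$I = -40$ ($I = 8 \left(2 + 3\right) \left(-1\right) = 8 \cdot 5 \left(-1\right) = 8 \left(-5\right) = -40$)
$I \left(-24\right) \left(-45\right) = \left(-40\right) \left(-24\right) \left(-45\right) = 960 \left(-45\right) = -43200$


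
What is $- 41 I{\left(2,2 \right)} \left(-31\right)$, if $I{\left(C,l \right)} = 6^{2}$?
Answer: $45756$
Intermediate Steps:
$I{\left(C,l \right)} = 36$
$- 41 I{\left(2,2 \right)} \left(-31\right) = \left(-41\right) 36 \left(-31\right) = \left(-1476\right) \left(-31\right) = 45756$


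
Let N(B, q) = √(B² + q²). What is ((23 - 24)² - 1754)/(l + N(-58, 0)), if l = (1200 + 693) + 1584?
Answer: -1753/3535 ≈ -0.49590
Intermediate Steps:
l = 3477 (l = 1893 + 1584 = 3477)
((23 - 24)² - 1754)/(l + N(-58, 0)) = ((23 - 24)² - 1754)/(3477 + √((-58)² + 0²)) = ((-1)² - 1754)/(3477 + √(3364 + 0)) = (1 - 1754)/(3477 + √3364) = -1753/(3477 + 58) = -1753/3535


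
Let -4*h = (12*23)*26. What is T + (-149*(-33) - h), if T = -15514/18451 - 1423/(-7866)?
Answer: 973909006075/145135566 ≈ 6710.3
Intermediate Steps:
h = -1794 (h = -12*23*26/4 = -69*26 = -1/4*7176 = -1794)
T = -95777351/145135566 (T = -15514*1/18451 - 1423*(-1/7866) = -15514/18451 + 1423/7866 = -95777351/145135566 ≈ -0.65992)
T + (-149*(-33) - h) = -95777351/145135566 + (-149*(-33) - 1*(-1794)) = -95777351/145135566 + (4917 + 1794) = -95777351/145135566 + 6711 = 973909006075/145135566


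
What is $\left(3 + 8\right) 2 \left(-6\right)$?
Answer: $-132$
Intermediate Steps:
$\left(3 + 8\right) 2 \left(-6\right) = 11 \cdot 2 \left(-6\right) = 22 \left(-6\right) = -132$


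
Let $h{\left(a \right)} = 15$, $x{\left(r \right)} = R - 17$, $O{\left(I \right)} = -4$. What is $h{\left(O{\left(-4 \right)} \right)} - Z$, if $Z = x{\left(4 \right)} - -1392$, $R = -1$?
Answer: $-1359$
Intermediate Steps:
$x{\left(r \right)} = -18$ ($x{\left(r \right)} = -1 - 17 = -18$)
$Z = 1374$ ($Z = -18 - -1392 = -18 + 1392 = 1374$)
$h{\left(O{\left(-4 \right)} \right)} - Z = 15 - 1374 = -1359$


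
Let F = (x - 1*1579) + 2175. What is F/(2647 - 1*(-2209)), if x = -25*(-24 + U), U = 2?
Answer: 573/2428 ≈ 0.23600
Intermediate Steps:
x = 550 (x = -25*(-24 + 2) = -25*(-22) = 550)
F = 1146 (F = (550 - 1*1579) + 2175 = (550 - 1579) + 2175 = -1029 + 2175 = 1146)
F/(2647 - 1*(-2209)) = 1146/(2647 - 1*(-2209)) = 1146/(2647 + 2209) = 1146/4856 = 1146*(1/4856) = 573/2428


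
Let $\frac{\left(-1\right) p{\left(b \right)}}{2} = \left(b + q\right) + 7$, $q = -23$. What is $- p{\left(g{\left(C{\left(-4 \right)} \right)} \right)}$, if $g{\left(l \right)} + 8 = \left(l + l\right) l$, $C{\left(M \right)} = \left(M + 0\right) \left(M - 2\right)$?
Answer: $2256$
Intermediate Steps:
$C{\left(M \right)} = M \left(-2 + M\right)$
$g{\left(l \right)} = -8 + 2 l^{2}$ ($g{\left(l \right)} = -8 + \left(l + l\right) l = -8 + 2 l l = -8 + 2 l^{2}$)
$p{\left(b \right)} = 32 - 2 b$ ($p{\left(b \right)} = - 2 \left(\left(b - 23\right) + 7\right) = - 2 \left(\left(-23 + b\right) + 7\right) = - 2 \left(-16 + b\right) = 32 - 2 b$)
$- p{\left(g{\left(C{\left(-4 \right)} \right)} \right)} = - (32 - 2 \left(-8 + 2 \left(- 4 \left(-2 - 4\right)\right)^{2}\right)) = - (32 - 2 \left(-8 + 2 \left(\left(-4\right) \left(-6\right)\right)^{2}\right)) = - (32 - 2 \left(-8 + 2 \cdot 24^{2}\right)) = - (32 - 2 \left(-8 + 2 \cdot 576\right)) = - (32 - 2 \left(-8 + 1152\right)) = - (32 - 2288) = \left(-1\right) \left(-2256\right) = 2256$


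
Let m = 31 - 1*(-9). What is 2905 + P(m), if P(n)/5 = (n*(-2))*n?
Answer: -13095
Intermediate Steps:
m = 40 (m = 31 + 9 = 40)
P(n) = -10*n**2 (P(n) = 5*((n*(-2))*n) = 5*((-2*n)*n) = 5*(-2*n**2) = -10*n**2)
2905 + P(m) = 2905 - 10*40**2 = 2905 - 10*1600 = 2905 - 16000 = -13095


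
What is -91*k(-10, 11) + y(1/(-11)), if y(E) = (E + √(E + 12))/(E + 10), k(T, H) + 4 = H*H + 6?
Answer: -1220038/109 + √1441/109 ≈ -11193.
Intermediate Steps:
k(T, H) = 2 + H² (k(T, H) = -4 + (H*H + 6) = -4 + (H² + 6) = -4 + (6 + H²) = 2 + H²)
y(E) = (E + √(12 + E))/(10 + E)
-91*k(-10, 11) + y(1/(-11)) = -91*(2 + 11²) + (1/(-11) + √(12 + 1/(-11)))/(10 + 1/(-11)) = -91*(2 + 121) + (-1/11 + √(12 - 1/11))/(10 - 1/11) = -91*123 + (-1/11 + √(131/11))/(109/11) = -11193 + 11*(-1/11 + √1441/11)/109 = -11193 + (-1/109 + √1441/109) = -1220038/109 + √1441/109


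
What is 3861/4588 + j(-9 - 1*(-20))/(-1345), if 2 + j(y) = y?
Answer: 5151753/6170860 ≈ 0.83485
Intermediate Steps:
j(y) = -2 + y
3861/4588 + j(-9 - 1*(-20))/(-1345) = 3861/4588 + (-2 + (-9 - 1*(-20)))/(-1345) = 3861*(1/4588) + (-2 + (-9 + 20))*(-1/1345) = 3861/4588 + (-2 + 11)*(-1/1345) = 3861/4588 + 9*(-1/1345) = 3861/4588 - 9/1345 = 5151753/6170860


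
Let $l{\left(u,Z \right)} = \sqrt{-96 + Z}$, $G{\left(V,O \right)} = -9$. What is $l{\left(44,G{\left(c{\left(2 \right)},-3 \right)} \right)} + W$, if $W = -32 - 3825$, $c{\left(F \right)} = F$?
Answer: $-3857 + i \sqrt{105} \approx -3857.0 + 10.247 i$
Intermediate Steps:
$W = -3857$ ($W = -32 - 3825 = -3857$)
$l{\left(44,G{\left(c{\left(2 \right)},-3 \right)} \right)} + W = \sqrt{-96 - 9} - 3857 = \sqrt{-105} - 3857 = i \sqrt{105} - 3857 = -3857 + i \sqrt{105}$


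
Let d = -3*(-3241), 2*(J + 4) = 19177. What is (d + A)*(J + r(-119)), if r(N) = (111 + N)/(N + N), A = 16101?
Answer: 29453808528/119 ≈ 2.4751e+8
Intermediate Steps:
J = 19169/2 (J = -4 + (1/2)*19177 = -4 + 19177/2 = 19169/2 ≈ 9584.5)
r(N) = (111 + N)/(2*N) (r(N) = (111 + N)/((2*N)) = (111 + N)*(1/(2*N)) = (111 + N)/(2*N))
d = 9723
(d + A)*(J + r(-119)) = (9723 + 16101)*(19169/2 + (1/2)*(111 - 119)/(-119)) = 25824*(19169/2 + (1/2)*(-1/119)*(-8)) = 25824*(19169/2 + 4/119) = 25824*(2281119/238) = 29453808528/119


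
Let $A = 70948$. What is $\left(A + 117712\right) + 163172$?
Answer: $351832$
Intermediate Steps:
$\left(A + 117712\right) + 163172 = \left(70948 + 117712\right) + 163172 = 188660 + 163172 = 351832$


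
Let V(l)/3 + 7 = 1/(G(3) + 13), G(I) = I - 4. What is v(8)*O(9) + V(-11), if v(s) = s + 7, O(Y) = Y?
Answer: 457/4 ≈ 114.25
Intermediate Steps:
v(s) = 7 + s
G(I) = -4 + I
V(l) = -83/4 (V(l) = -21 + 3/((-4 + 3) + 13) = -21 + 3/(-1 + 13) = -21 + 3/12 = -21 + 3*(1/12) = -21 + ¼ = -83/4)
v(8)*O(9) + V(-11) = (7 + 8)*9 - 83/4 = 15*9 - 83/4 = 135 - 83/4 = 457/4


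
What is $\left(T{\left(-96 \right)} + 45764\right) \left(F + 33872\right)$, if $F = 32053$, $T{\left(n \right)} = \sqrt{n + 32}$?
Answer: $3016991700 + 527400 i \approx 3.017 \cdot 10^{9} + 5.274 \cdot 10^{5} i$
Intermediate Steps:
$T{\left(n \right)} = \sqrt{32 + n}$
$\left(T{\left(-96 \right)} + 45764\right) \left(F + 33872\right) = \left(\sqrt{32 - 96} + 45764\right) \left(32053 + 33872\right) = \left(\sqrt{-64} + 45764\right) 65925 = \left(8 i + 45764\right) 65925 = \left(45764 + 8 i\right) 65925 = 3016991700 + 527400 i$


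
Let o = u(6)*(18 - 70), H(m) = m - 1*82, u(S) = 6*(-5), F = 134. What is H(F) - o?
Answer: -1508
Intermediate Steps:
u(S) = -30
H(m) = -82 + m (H(m) = m - 82 = -82 + m)
o = 1560 (o = -30*(18 - 70) = -30*(-52) = 1560)
H(F) - o = (-82 + 134) - 1*1560 = 52 - 1560 = -1508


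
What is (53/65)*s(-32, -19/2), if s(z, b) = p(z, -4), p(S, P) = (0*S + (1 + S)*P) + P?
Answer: 1272/13 ≈ 97.846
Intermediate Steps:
p(S, P) = P + P*(1 + S) (p(S, P) = (0 + P*(1 + S)) + P = P*(1 + S) + P = P + P*(1 + S))
s(z, b) = -8 - 4*z (s(z, b) = -4*(2 + z) = -8 - 4*z)
(53/65)*s(-32, -19/2) = (53/65)*(-8 - 4*(-32)) = (53*(1/65))*(-8 + 128) = (53/65)*120 = 1272/13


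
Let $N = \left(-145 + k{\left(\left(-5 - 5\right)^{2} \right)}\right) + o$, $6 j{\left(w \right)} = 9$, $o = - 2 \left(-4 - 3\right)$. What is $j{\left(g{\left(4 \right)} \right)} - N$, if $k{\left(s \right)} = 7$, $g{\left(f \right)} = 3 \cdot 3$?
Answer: $\frac{251}{2} \approx 125.5$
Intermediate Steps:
$g{\left(f \right)} = 9$
$o = 14$ ($o = \left(-2\right) \left(-7\right) = 14$)
$j{\left(w \right)} = \frac{3}{2}$ ($j{\left(w \right)} = \frac{1}{6} \cdot 9 = \frac{3}{2}$)
$N = -124$ ($N = \left(-145 + 7\right) + 14 = -138 + 14 = -124$)
$j{\left(g{\left(4 \right)} \right)} - N = \frac{3}{2} - -124 = \frac{3}{2} + 124 = \frac{251}{2}$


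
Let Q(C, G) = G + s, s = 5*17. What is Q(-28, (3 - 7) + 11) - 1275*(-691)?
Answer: 881117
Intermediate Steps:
s = 85
Q(C, G) = 85 + G (Q(C, G) = G + 85 = 85 + G)
Q(-28, (3 - 7) + 11) - 1275*(-691) = (85 + ((3 - 7) + 11)) - 1275*(-691) = (85 + (-4 + 11)) + 881025 = (85 + 7) + 881025 = 92 + 881025 = 881117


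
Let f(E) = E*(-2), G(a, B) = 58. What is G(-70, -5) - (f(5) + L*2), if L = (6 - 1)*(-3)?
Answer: 98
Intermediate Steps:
L = -15 (L = 5*(-3) = -15)
f(E) = -2*E
G(-70, -5) - (f(5) + L*2) = 58 - (-2*5 - 15*2) = 58 - (-10 - 30) = 58 - 1*(-40) = 58 + 40 = 98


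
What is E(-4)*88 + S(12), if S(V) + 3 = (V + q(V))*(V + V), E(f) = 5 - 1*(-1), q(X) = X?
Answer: 1101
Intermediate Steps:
E(f) = 6 (E(f) = 5 + 1 = 6)
S(V) = -3 + 4*V² (S(V) = -3 + (V + V)*(V + V) = -3 + (2*V)*(2*V) = -3 + 4*V²)
E(-4)*88 + S(12) = 6*88 + (-3 + 4*12²) = 528 + (-3 + 4*144) = 528 + (-3 + 576) = 528 + 573 = 1101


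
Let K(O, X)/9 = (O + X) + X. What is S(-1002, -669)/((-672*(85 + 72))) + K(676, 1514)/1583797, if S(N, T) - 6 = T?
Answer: 1522379585/55698972896 ≈ 0.027332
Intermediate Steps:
S(N, T) = 6 + T
K(O, X) = 9*O + 18*X (K(O, X) = 9*((O + X) + X) = 9*(O + 2*X) = 9*O + 18*X)
S(-1002, -669)/((-672*(85 + 72))) + K(676, 1514)/1583797 = (6 - 669)/((-672*(85 + 72))) + (9*676 + 18*1514)/1583797 = -663/((-672*157)) + (6084 + 27252)*(1/1583797) = -663/(-105504) + 33336*(1/1583797) = -663*(-1/105504) + 33336/1583797 = 221/35168 + 33336/1583797 = 1522379585/55698972896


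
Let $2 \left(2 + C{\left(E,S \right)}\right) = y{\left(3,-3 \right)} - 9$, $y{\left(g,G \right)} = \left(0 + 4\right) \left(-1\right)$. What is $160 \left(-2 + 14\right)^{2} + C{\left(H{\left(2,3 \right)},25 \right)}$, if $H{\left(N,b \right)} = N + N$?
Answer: $\frac{46063}{2} \approx 23032.0$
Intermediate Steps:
$y{\left(g,G \right)} = -4$ ($y{\left(g,G \right)} = 4 \left(-1\right) = -4$)
$H{\left(N,b \right)} = 2 N$
$C{\left(E,S \right)} = - \frac{17}{2}$ ($C{\left(E,S \right)} = -2 + \frac{-4 - 9}{2} = -2 + \frac{1}{2} \left(-13\right) = -2 - \frac{13}{2} = - \frac{17}{2}$)
$160 \left(-2 + 14\right)^{2} + C{\left(H{\left(2,3 \right)},25 \right)} = 160 \left(-2 + 14\right)^{2} - \frac{17}{2} = 160 \cdot 12^{2} - \frac{17}{2} = 160 \cdot 144 - \frac{17}{2} = 23040 - \frac{17}{2} = \frac{46063}{2}$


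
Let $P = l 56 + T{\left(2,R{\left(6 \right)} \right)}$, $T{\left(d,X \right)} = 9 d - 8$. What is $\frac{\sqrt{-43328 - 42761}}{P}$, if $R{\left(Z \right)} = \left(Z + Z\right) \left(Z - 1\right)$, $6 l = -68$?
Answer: $- \frac{3 i \sqrt{86089}}{1874} \approx - 0.46971 i$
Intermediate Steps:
$l = - \frac{34}{3}$ ($l = \frac{1}{6} \left(-68\right) = - \frac{34}{3} \approx -11.333$)
$R{\left(Z \right)} = 2 Z \left(-1 + Z\right)$
$T{\left(d,X \right)} = -8 + 9 d$
$P = - \frac{1874}{3}$ ($P = \left(- \frac{34}{3}\right) 56 + \left(-8 + 9 \cdot 2\right) = - \frac{1904}{3} + \left(-8 + 18\right) = - \frac{1904}{3} + 10 = - \frac{1874}{3} \approx -624.67$)
$\frac{\sqrt{-43328 - 42761}}{P} = \frac{\sqrt{-43328 - 42761}}{- \frac{1874}{3}} = \sqrt{-86089} \left(- \frac{3}{1874}\right) = i \sqrt{86089} \left(- \frac{3}{1874}\right) = - \frac{3 i \sqrt{86089}}{1874}$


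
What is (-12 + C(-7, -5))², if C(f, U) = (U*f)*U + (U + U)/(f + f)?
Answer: 1700416/49 ≈ 34702.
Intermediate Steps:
C(f, U) = U/f + f*U² (C(f, U) = f*U² + (2*U)/((2*f)) = f*U² + (2*U)*(1/(2*f)) = f*U² + U/f = U/f + f*U²)
(-12 + C(-7, -5))² = (-12 + (-5/(-7) - 7*(-5)²))² = (-12 + (-5*(-⅐) - 7*25))² = (-12 + (5/7 - 175))² = (-12 - 1220/7)² = (-1304/7)² = 1700416/49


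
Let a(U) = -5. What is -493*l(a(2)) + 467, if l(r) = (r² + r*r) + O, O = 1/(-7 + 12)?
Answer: -121408/5 ≈ -24282.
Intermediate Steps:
O = ⅕ (O = 1/5 = ⅕ ≈ 0.20000)
l(r) = ⅕ + 2*r² (l(r) = (r² + r*r) + ⅕ = (r² + r²) + ⅕ = 2*r² + ⅕ = ⅕ + 2*r²)
-493*l(a(2)) + 467 = -493*(⅕ + 2*(-5)²) + 467 = -493*(⅕ + 2*25) + 467 = -493*(⅕ + 50) + 467 = -493*251/5 + 467 = -123743/5 + 467 = -121408/5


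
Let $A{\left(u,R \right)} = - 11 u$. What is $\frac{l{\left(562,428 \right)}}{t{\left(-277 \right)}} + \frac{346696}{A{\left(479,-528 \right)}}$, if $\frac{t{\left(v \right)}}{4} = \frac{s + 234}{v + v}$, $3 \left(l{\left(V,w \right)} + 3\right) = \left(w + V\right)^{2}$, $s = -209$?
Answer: $- \frac{476835853361}{263450} \approx -1.81 \cdot 10^{6}$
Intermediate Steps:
$l{\left(V,w \right)} = -3 + \frac{\left(V + w\right)^{2}}{3}$ ($l{\left(V,w \right)} = -3 + \frac{\left(w + V\right)^{2}}{3} = -3 + \frac{\left(V + w\right)^{2}}{3}$)
$t{\left(v \right)} = \frac{50}{v}$ ($t{\left(v \right)} = 4 \frac{-209 + 234}{v + v} = 4 \frac{25}{2 v} = \frac{50}{v}$)
$\frac{l{\left(562,428 \right)}}{t{\left(-277 \right)}} + \frac{346696}{A{\left(479,-528 \right)}} = \frac{-3 + \frac{\left(562 + 428\right)^{2}}{3}}{50 \frac{1}{-277}} + \frac{346696}{\left(-11\right) 479} = \frac{-3 + \frac{990^{2}}{3}}{50 \left(- \frac{1}{277}\right)} + \frac{346696}{-5269} = \frac{-3 + \frac{1}{3} \cdot 980100}{- \frac{50}{277}} + 346696 \left(- \frac{1}{5269}\right) = \left(-3 + 326700\right) \left(- \frac{277}{50}\right) - \frac{346696}{5269} = 326697 \left(- \frac{277}{50}\right) - \frac{346696}{5269} = - \frac{90495069}{50} - \frac{346696}{5269} = - \frac{476835853361}{263450}$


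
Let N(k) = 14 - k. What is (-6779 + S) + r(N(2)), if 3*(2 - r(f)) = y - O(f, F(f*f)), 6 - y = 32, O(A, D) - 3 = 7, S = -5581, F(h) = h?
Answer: -12346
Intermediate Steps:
O(A, D) = 10 (O(A, D) = 3 + 7 = 10)
y = -26 (y = 6 - 1*32 = 6 - 32 = -26)
r(f) = 14 (r(f) = 2 - (-26 - 1*10)/3 = 2 - (-26 - 10)/3 = 2 - ⅓*(-36) = 2 + 12 = 14)
(-6779 + S) + r(N(2)) = (-6779 - 5581) + 14 = -12360 + 14 = -12346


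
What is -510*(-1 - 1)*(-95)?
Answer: -96900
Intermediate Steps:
-510*(-1 - 1)*(-95) = -510*(-2)*(-95) = -85*(-12)*(-95) = 1020*(-95) = -96900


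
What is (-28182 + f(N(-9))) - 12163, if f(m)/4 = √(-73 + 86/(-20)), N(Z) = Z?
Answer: -40345 + 2*I*√7730/5 ≈ -40345.0 + 35.168*I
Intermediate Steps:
f(m) = 2*I*√7730/5 (f(m) = 4*√(-73 + 86/(-20)) = 4*√(-73 + 86*(-1/20)) = 4*√(-73 - 43/10) = 4*√(-773/10) = 4*(I*√7730/10) = 2*I*√7730/5)
(-28182 + f(N(-9))) - 12163 = (-28182 + 2*I*√7730/5) - 12163 = -40345 + 2*I*√7730/5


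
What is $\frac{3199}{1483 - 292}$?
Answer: $\frac{3199}{1191} \approx 2.686$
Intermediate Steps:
$\frac{3199}{1483 - 292} = \frac{3199}{1191}$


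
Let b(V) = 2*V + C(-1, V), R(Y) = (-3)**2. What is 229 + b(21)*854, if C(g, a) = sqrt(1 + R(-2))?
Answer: 36097 + 854*sqrt(10) ≈ 38798.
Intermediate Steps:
R(Y) = 9
C(g, a) = sqrt(10) (C(g, a) = sqrt(1 + 9) = sqrt(10))
b(V) = sqrt(10) + 2*V (b(V) = 2*V + sqrt(10) = sqrt(10) + 2*V)
229 + b(21)*854 = 229 + (sqrt(10) + 2*21)*854 = 229 + (sqrt(10) + 42)*854 = 229 + (42 + sqrt(10))*854 = 229 + (35868 + 854*sqrt(10)) = 36097 + 854*sqrt(10)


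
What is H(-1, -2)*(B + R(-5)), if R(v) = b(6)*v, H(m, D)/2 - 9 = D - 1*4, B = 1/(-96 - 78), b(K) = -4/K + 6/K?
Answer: -291/29 ≈ -10.034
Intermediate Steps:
b(K) = 2/K
B = -1/174 (B = 1/(-174) = -1/174 ≈ -0.0057471)
H(m, D) = 10 + 2*D (H(m, D) = 18 + 2*(D - 1*4) = 18 + 2*(D - 4) = 18 + 2*(-4 + D) = 18 + (-8 + 2*D) = 10 + 2*D)
R(v) = v/3 (R(v) = (2/6)*v = (2*(1/6))*v = v/3)
H(-1, -2)*(B + R(-5)) = (10 + 2*(-2))*(-1/174 + (1/3)*(-5)) = (10 - 4)*(-1/174 - 5/3) = 6*(-97/58) = -291/29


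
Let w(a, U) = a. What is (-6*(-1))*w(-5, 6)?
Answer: -30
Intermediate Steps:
(-6*(-1))*w(-5, 6) = -6*(-1)*(-5) = 6*(-5) = -30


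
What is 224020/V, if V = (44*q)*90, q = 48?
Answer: 11201/9504 ≈ 1.1786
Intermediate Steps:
V = 190080 (V = (44*48)*90 = 2112*90 = 190080)
224020/V = 224020/190080 = 224020*(1/190080) = 11201/9504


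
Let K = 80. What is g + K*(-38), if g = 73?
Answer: -2967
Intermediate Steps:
g + K*(-38) = 73 + 80*(-38) = 73 - 3040 = -2967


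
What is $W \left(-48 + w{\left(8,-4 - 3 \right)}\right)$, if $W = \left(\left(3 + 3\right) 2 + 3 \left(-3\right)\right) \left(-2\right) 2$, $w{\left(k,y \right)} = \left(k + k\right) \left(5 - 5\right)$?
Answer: $576$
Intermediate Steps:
$w{\left(k,y \right)} = 0$ ($w{\left(k,y \right)} = 2 k 0 = 0$)
$W = -12$ ($W = \left(6 \cdot 2 - 9\right) \left(-2\right) 2 = \left(12 - 9\right) \left(-2\right) 2 = 3 \left(-2\right) 2 = \left(-6\right) 2 = -12$)
$W \left(-48 + w{\left(8,-4 - 3 \right)}\right) = - 12 \left(-48 + 0\right) = \left(-12\right) \left(-48\right) = 576$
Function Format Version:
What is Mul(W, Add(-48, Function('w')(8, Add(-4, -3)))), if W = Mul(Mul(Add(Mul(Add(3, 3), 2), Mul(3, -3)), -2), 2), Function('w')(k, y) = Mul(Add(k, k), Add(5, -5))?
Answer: 576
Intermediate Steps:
Function('w')(k, y) = 0 (Function('w')(k, y) = Mul(Mul(2, k), 0) = 0)
W = -12 (W = Mul(Mul(Add(Mul(6, 2), -9), -2), 2) = Mul(Mul(Add(12, -9), -2), 2) = Mul(Mul(3, -2), 2) = Mul(-6, 2) = -12)
Mul(W, Add(-48, Function('w')(8, Add(-4, -3)))) = Mul(-12, Add(-48, 0)) = Mul(-12, -48) = 576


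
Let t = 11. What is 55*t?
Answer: 605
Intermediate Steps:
55*t = 55*11 = 605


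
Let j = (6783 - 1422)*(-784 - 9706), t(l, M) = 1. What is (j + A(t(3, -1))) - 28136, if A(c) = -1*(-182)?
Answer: -56264844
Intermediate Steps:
j = -56236890 (j = 5361*(-10490) = -56236890)
A(c) = 182
(j + A(t(3, -1))) - 28136 = (-56236890 + 182) - 28136 = -56236708 - 28136 = -56264844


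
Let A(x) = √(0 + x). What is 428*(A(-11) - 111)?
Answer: -47508 + 428*I*√11 ≈ -47508.0 + 1419.5*I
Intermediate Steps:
A(x) = √x
428*(A(-11) - 111) = 428*(√(-11) - 111) = 428*(I*√11 - 111) = 428*(-111 + I*√11) = -47508 + 428*I*√11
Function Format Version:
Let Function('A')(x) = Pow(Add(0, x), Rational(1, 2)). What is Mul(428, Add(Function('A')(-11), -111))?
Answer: Add(-47508, Mul(428, I, Pow(11, Rational(1, 2)))) ≈ Add(-47508., Mul(1419.5, I))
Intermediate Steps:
Function('A')(x) = Pow(x, Rational(1, 2))
Mul(428, Add(Function('A')(-11), -111)) = Mul(428, Add(Pow(-11, Rational(1, 2)), -111)) = Mul(428, Add(Mul(I, Pow(11, Rational(1, 2))), -111)) = Mul(428, Add(-111, Mul(I, Pow(11, Rational(1, 2))))) = Add(-47508, Mul(428, I, Pow(11, Rational(1, 2))))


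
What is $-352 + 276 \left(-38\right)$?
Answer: $-10840$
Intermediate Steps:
$-352 + 276 \left(-38\right) = -352 - 10488 = -10840$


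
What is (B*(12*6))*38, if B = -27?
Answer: -73872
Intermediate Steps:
(B*(12*6))*38 = -324*6*38 = -27*72*38 = -1944*38 = -73872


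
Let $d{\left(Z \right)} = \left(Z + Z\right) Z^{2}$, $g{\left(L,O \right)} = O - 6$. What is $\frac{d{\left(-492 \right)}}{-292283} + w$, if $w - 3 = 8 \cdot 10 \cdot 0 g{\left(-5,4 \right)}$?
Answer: $\frac{239067825}{292283} \approx 817.93$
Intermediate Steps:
$g{\left(L,O \right)} = -6 + O$ ($g{\left(L,O \right)} = O - 6 = -6 + O$)
$d{\left(Z \right)} = 2 Z^{3}$ ($d{\left(Z \right)} = 2 Z Z^{2} = 2 Z^{3}$)
$w = 3$ ($w = 3 + 8 \cdot 10 \cdot 0 \left(-6 + 4\right) = 3 + 80 \cdot 0 \left(-2\right) = 3 + 0 \left(-2\right) = 3 + 0 = 3$)
$\frac{d{\left(-492 \right)}}{-292283} + w = \frac{2 \left(-492\right)^{3}}{-292283} + 3 = 2 \left(-119095488\right) \left(- \frac{1}{292283}\right) + 3 = \left(-238190976\right) \left(- \frac{1}{292283}\right) + 3 = \frac{238190976}{292283} + 3 = \frac{239067825}{292283}$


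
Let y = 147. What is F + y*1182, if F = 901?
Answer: 174655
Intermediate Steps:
F + y*1182 = 901 + 147*1182 = 901 + 173754 = 174655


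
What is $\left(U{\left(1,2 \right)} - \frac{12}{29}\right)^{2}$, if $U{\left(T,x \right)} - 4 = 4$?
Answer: $\frac{48400}{841} \approx 57.551$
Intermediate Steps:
$U{\left(T,x \right)} = 8$ ($U{\left(T,x \right)} = 4 + 4 = 8$)
$\left(U{\left(1,2 \right)} - \frac{12}{29}\right)^{2} = \left(8 - \frac{12}{29}\right)^{2} = \left(\frac{220}{29}\right)^{2} = \frac{48400}{841}$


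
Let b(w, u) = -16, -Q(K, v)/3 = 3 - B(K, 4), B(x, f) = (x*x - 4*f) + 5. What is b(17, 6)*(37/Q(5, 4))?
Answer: -592/33 ≈ -17.939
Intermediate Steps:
B(x, f) = 5 + x² - 4*f (B(x, f) = (x² - 4*f) + 5 = 5 + x² - 4*f)
Q(K, v) = -42 + 3*K² (Q(K, v) = -3*(3 - (5 + K² - 4*4)) = -3*(3 - (5 + K² - 16)) = -3*(3 - (-11 + K²)) = -3*(3 + (11 - K²)) = -3*(14 - K²) = -42 + 3*K²)
b(17, 6)*(37/Q(5, 4)) = -592/(-42 + 3*5²) = -592/(-42 + 3*25) = -592/(-42 + 75) = -592/33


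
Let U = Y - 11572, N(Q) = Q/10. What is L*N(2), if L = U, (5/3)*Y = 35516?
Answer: 48688/25 ≈ 1947.5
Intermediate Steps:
Y = 106548/5 (Y = (3/5)*35516 = 106548/5 ≈ 21310.)
N(Q) = Q/10 (N(Q) = Q*(1/10) = Q/10)
U = 48688/5 (U = 106548/5 - 11572 = 48688/5 ≈ 9737.6)
L = 48688/5 ≈ 9737.6
L*N(2) = 48688*((1/10)*2)/5 = (48688/5)*(1/5) = 48688/25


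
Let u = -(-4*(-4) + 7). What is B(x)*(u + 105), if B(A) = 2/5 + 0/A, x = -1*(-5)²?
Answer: 164/5 ≈ 32.800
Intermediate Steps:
u = -23 (u = -(16 + 7) = -1*23 = -23)
x = -25 (x = -1*25 = -25)
B(A) = ⅖ (B(A) = 2*(⅕) + 0 = ⅖ + 0 = ⅖)
B(x)*(u + 105) = 2*(-23 + 105)/5 = (⅖)*82 = 164/5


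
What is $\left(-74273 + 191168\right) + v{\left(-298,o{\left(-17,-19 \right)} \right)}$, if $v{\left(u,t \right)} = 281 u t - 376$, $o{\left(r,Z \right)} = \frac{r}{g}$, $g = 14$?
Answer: $\frac{1527406}{7} \approx 2.182 \cdot 10^{5}$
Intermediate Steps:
$o{\left(r,Z \right)} = \frac{r}{14}$
$v{\left(u,t \right)} = -376 + 281 t u$ ($v{\left(u,t \right)} = 281 t u - 376 = -376 + 281 t u$)
$\left(-74273 + 191168\right) + v{\left(-298,o{\left(-17,-19 \right)} \right)} = \left(-74273 + 191168\right) - \left(376 - 281 \cdot \frac{1}{14} \left(-17\right) \left(-298\right)\right) = 116895 - \left(376 + \frac{4777}{14} \left(-298\right)\right) = 116895 + \left(-376 + \frac{711773}{7}\right) = 116895 + \frac{709141}{7} = \frac{1527406}{7}$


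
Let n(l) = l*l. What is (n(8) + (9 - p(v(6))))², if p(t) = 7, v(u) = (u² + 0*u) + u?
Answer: 4356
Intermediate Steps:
n(l) = l²
v(u) = u + u² (v(u) = (u² + 0) + u = u² + u = u + u²)
(n(8) + (9 - p(v(6))))² = (8² + (9 - 1*7))² = (64 + (9 - 7))² = (64 + 2)² = 66² = 4356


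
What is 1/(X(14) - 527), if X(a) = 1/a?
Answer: -14/7377 ≈ -0.0018978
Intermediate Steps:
1/(X(14) - 527) = 1/(1/14 - 527) = 1/(-7377/14) = -14/7377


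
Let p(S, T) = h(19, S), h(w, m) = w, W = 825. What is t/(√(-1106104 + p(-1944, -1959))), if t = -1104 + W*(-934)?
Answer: 257218*I*√1106085/368695 ≈ 733.72*I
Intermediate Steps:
p(S, T) = 19
t = -771654 (t = -1104 + 825*(-934) = -1104 - 770550 = -771654)
t/(√(-1106104 + p(-1944, -1959))) = -771654/√(-1106104 + 19) = -771654*(-I*√1106085/1106085) = -(-257218)*I*√1106085/368695 = 257218*I*√1106085/368695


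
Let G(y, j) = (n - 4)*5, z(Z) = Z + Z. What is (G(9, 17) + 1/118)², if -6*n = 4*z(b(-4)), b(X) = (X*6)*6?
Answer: 12303468241/13924 ≈ 8.8362e+5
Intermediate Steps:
b(X) = 36*X (b(X) = (6*X)*6 = 36*X)
z(Z) = 2*Z
n = 192 (n = -2*2*(36*(-4))/3 = -2*2*(-144)/3 = -2*(-288)/3 = -⅙*(-1152) = 192)
G(y, j) = 940 (G(y, j) = (192 - 4)*5 = 188*5 = 940)
(G(9, 17) + 1/118)² = (940 + 1/118)² = (110921/118)² = 12303468241/13924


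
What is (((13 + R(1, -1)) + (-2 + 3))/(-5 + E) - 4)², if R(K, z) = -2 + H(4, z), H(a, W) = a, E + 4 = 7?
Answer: 144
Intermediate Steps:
E = 3 (E = -4 + 7 = 3)
R(K, z) = 2 (R(K, z) = -2 + 4 = 2)
(((13 + R(1, -1)) + (-2 + 3))/(-5 + E) - 4)² = (((13 + 2) + (-2 + 3))/(-5 + 3) - 4)² = ((15 + 1)/(-2) - 4)² = (16*(-½) - 4)² = (-8 - 4)² = (-12)² = 144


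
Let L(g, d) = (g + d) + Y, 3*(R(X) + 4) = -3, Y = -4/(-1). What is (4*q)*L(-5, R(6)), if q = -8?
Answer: 192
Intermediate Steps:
Y = 4 (Y = -4*(-1) = 4)
R(X) = -5 (R(X) = -4 + (⅓)*(-3) = -4 - 1 = -5)
L(g, d) = 4 + d + g (L(g, d) = (g + d) + 4 = (d + g) + 4 = 4 + d + g)
(4*q)*L(-5, R(6)) = (4*(-8))*(4 - 5 - 5) = -32*(-6) = 192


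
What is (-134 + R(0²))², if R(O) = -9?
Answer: 20449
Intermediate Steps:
(-134 + R(0²))² = (-134 - 9)² = (-143)² = 20449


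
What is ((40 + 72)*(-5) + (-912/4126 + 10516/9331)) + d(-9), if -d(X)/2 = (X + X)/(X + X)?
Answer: -10800977814/19249853 ≈ -561.09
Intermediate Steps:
d(X) = -2 (d(X) = -2*(X + X)/(X + X) = -2*2*X/(2*X) = -2*2*X*1/(2*X) = -2*1 = -2)
((40 + 72)*(-5) + (-912/4126 + 10516/9331)) + d(-9) = ((40 + 72)*(-5) + (-912/4126 + 10516/9331)) - 2 = (112*(-5) + (-912*1/4126 + 10516*(1/9331))) - 2 = (-560 + (-456/2063 + 10516/9331)) - 2 = (-560 + 17439572/19249853) - 2 = -10762478108/19249853 - 2 = -10800977814/19249853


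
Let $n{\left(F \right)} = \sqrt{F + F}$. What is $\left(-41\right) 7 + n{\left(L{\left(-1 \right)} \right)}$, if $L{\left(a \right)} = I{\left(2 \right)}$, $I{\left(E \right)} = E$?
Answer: $-285$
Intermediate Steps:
$L{\left(a \right)} = 2$
$n{\left(F \right)} = \sqrt{2} \sqrt{F}$ ($n{\left(F \right)} = \sqrt{2 F} = \sqrt{2} \sqrt{F}$)
$\left(-41\right) 7 + n{\left(L{\left(-1 \right)} \right)} = \left(-41\right) 7 + \sqrt{2} \sqrt{2} = -287 + 2 = -285$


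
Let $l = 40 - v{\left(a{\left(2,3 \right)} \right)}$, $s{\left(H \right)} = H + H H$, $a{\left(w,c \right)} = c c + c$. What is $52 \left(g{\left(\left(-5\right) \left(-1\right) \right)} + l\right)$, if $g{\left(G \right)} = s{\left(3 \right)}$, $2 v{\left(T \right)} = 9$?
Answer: $2470$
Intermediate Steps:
$a{\left(w,c \right)} = c + c^{2}$ ($a{\left(w,c \right)} = c^{2} + c = c + c^{2}$)
$s{\left(H \right)} = H + H^{2}$
$v{\left(T \right)} = \frac{9}{2}$ ($v{\left(T \right)} = \frac{1}{2} \cdot 9 = \frac{9}{2}$)
$l = \frac{71}{2}$ ($l = 40 - \frac{9}{2} = \frac{71}{2} \approx 35.5$)
$g{\left(G \right)} = 12$ ($g{\left(G \right)} = 3 \left(1 + 3\right) = 3 \cdot 4 = 12$)
$52 \left(g{\left(\left(-5\right) \left(-1\right) \right)} + l\right) = 52 \left(12 + \frac{71}{2}\right) = 52 \cdot \frac{95}{2} = 2470$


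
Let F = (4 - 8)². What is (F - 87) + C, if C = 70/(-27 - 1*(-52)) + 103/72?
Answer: -24037/360 ≈ -66.769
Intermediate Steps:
F = 16 (F = (-4)² = 16)
C = 1523/360 (C = 70/(-27 + 52) + 103*(1/72) = 70/25 + 103/72 = 70*(1/25) + 103/72 = 14/5 + 103/72 = 1523/360 ≈ 4.2306)
(F - 87) + C = (16 - 87) + 1523/360 = -71 + 1523/360 = -24037/360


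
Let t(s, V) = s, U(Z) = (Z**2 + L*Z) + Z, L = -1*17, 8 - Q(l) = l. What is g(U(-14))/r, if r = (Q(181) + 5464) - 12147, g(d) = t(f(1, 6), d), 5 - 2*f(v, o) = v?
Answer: -1/3428 ≈ -0.00029172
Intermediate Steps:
Q(l) = 8 - l
L = -17
f(v, o) = 5/2 - v/2
U(Z) = Z**2 - 16*Z (U(Z) = (Z**2 - 17*Z) + Z = Z**2 - 16*Z)
g(d) = 2 (g(d) = 5/2 - 1/2*1 = 5/2 - 1/2 = 2)
r = -6856 (r = ((8 - 1*181) + 5464) - 12147 = ((8 - 181) + 5464) - 12147 = (-173 + 5464) - 12147 = 5291 - 12147 = -6856)
g(U(-14))/r = 2/(-6856) = 2*(-1/6856) = -1/3428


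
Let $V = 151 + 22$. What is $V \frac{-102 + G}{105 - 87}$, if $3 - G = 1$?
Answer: $- \frac{8650}{9} \approx -961.11$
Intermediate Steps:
$G = 2$ ($G = 3 - 1 = 2$)
$V = 173$
$V \frac{-102 + G}{105 - 87} = 173 \frac{-102 + 2}{105 - 87} = 173 \left(- \frac{100}{18}\right) = 173 \left(\left(-100\right) \frac{1}{18}\right) = 173 \left(- \frac{50}{9}\right) = - \frac{8650}{9}$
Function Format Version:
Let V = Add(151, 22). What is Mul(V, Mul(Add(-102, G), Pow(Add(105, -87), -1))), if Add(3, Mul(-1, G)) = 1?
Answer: Rational(-8650, 9) ≈ -961.11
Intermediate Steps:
G = 2 (G = Add(3, Mul(-1, 1)) = Add(3, -1) = 2)
V = 173
Mul(V, Mul(Add(-102, G), Pow(Add(105, -87), -1))) = Mul(173, Mul(Add(-102, 2), Pow(Add(105, -87), -1))) = Mul(173, Mul(-100, Pow(18, -1))) = Mul(173, Mul(-100, Rational(1, 18))) = Mul(173, Rational(-50, 9)) = Rational(-8650, 9)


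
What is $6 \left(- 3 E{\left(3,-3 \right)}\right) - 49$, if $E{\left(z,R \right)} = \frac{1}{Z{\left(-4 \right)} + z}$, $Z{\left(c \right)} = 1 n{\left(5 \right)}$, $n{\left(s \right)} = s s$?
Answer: $- \frac{695}{14} \approx -49.643$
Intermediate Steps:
$n{\left(s \right)} = s^{2}$
$Z{\left(c \right)} = 25$ ($Z{\left(c \right)} = 1 \cdot 5^{2} = 1 \cdot 25 = 25$)
$E{\left(z,R \right)} = \frac{1}{25 + z}$
$6 \left(- 3 E{\left(3,-3 \right)}\right) - 49 = 6 \left(- \frac{3}{25 + 3}\right) - 49 = 6 \left(- \frac{3}{28}\right) - 49 = - \frac{9}{14} - 49 = - \frac{695}{14}$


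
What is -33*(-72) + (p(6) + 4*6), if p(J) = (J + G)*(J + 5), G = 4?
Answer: 2510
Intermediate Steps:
p(J) = (4 + J)*(5 + J) (p(J) = (J + 4)*(J + 5) = (4 + J)*(5 + J))
-33*(-72) + (p(6) + 4*6) = -33*(-72) + ((20 + 6**2 + 9*6) + 4*6) = 2376 + ((20 + 36 + 54) + 24) = 2376 + (110 + 24) = 2376 + 134 = 2510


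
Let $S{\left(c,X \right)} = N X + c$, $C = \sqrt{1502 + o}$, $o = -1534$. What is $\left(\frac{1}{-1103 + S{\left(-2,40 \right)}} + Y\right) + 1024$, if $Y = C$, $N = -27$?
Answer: $\frac{2237439}{2185} + 4 i \sqrt{2} \approx 1024.0 + 5.6569 i$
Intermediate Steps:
$C = 4 i \sqrt{2}$ ($C = \sqrt{1502 - 1534} = \sqrt{-32} = 4 i \sqrt{2} \approx 5.6569 i$)
$S{\left(c,X \right)} = c - 27 X$ ($S{\left(c,X \right)} = - 27 X + c = c - 27 X$)
$Y = 4 i \sqrt{2} \approx 5.6569 i$
$\left(\frac{1}{-1103 + S{\left(-2,40 \right)}} + Y\right) + 1024 = \left(\frac{1}{-1103 - 1082} + 4 i \sqrt{2}\right) + 1024 = \left(\frac{1}{-2185} + 4 i \sqrt{2}\right) + 1024 = \left(- \frac{1}{2185} + 4 i \sqrt{2}\right) + 1024 = \frac{2237439}{2185} + 4 i \sqrt{2}$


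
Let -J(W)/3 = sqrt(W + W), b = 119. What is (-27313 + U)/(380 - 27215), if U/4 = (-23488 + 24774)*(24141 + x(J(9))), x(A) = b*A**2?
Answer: -223320023/26835 ≈ -8322.0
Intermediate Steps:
J(W) = -3*sqrt(2)*sqrt(W) (J(W) = -3*sqrt(W + W) = -3*sqrt(2)*sqrt(W))
x(A) = 119*A**2
U = 223347336 (U = 4*((-23488 + 24774)*(24141 + 119*(-3*sqrt(2)*sqrt(9))**2)) = 4*(1286*(24141 + 119*(-3*sqrt(2)*3)**2)) = 4*(1286*(24141 + 119*(-9*sqrt(2))**2)) = 4*(1286*(24141 + 119*162)) = 4*(1286*(24141 + 19278)) = 4*(1286*43419) = 4*55836834 = 223347336)
(-27313 + U)/(380 - 27215) = (-27313 + 223347336)/(380 - 27215) = 223320023/(-26835) = 223320023*(-1/26835) = -223320023/26835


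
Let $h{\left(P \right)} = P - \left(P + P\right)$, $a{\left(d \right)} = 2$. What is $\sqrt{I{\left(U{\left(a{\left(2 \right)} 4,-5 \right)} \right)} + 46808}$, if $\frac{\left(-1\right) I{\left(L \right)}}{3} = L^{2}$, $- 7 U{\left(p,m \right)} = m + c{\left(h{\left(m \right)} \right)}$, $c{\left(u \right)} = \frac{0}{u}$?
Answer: $\frac{\sqrt{2293517}}{7} \approx 216.35$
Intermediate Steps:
$h{\left(P \right)} = - P$ ($h{\left(P \right)} = P - 2 P = - P$)
$c{\left(u \right)} = 0$
$U{\left(p,m \right)} = - \frac{m}{7}$ ($U{\left(p,m \right)} = - \frac{m + 0}{7} = - \frac{m}{7}$)
$I{\left(L \right)} = - 3 L^{2}$
$\sqrt{I{\left(U{\left(a{\left(2 \right)} 4,-5 \right)} \right)} + 46808} = \sqrt{- 3 \left(\left(- \frac{1}{7}\right) \left(-5\right)\right)^{2} + 46808} = \sqrt{- 3 \left(\frac{5}{7}\right)^{2} + 46808} = \sqrt{\left(-3\right) \frac{25}{49} + 46808} = \sqrt{- \frac{75}{49} + 46808} = \sqrt{\frac{2293517}{49}} = \frac{\sqrt{2293517}}{7}$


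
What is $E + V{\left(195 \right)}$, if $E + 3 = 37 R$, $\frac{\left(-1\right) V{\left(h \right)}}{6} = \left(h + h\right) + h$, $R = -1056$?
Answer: $-42585$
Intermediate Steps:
$V{\left(h \right)} = - 18 h$ ($V{\left(h \right)} = - 6 \left(\left(h + h\right) + h\right) = - 6 \left(2 h + h\right) = - 6 \cdot 3 h = - 18 h$)
$E = -39075$ ($E = -3 + 37 \left(-1056\right) = -3 - 39072 = -39075$)
$E + V{\left(195 \right)} = -39075 - 3510 = -42585$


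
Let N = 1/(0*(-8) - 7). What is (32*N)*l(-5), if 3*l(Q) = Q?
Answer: 160/21 ≈ 7.6190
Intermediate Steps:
N = -⅐ (N = 1/(0 - 7) = 1/(-7) = -⅐ ≈ -0.14286)
l(Q) = Q/3
(32*N)*l(-5) = (32*(-⅐))*((⅓)*(-5)) = -32/7*(-5/3) = 160/21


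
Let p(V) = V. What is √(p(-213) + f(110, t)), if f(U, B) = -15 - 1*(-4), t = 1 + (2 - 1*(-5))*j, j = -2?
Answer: 4*I*√14 ≈ 14.967*I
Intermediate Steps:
t = -13 (t = 1 + (2 - 1*(-5))*(-2) = 1 + (2 + 5)*(-2) = 1 + 7*(-2) = 1 - 14 = -13)
f(U, B) = -11 (f(U, B) = -15 + 4 = -11)
√(p(-213) + f(110, t)) = √(-213 - 11) = √(-224) = 4*I*√14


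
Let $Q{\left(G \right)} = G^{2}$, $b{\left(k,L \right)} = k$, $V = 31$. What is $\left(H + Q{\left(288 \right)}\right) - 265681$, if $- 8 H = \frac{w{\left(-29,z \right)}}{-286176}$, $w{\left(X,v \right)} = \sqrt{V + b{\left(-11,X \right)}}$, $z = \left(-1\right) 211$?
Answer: $-182737 + \frac{\sqrt{5}}{1144704} \approx -1.8274 \cdot 10^{5}$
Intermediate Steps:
$z = -211$
$w{\left(X,v \right)} = 2 \sqrt{5}$ ($w{\left(X,v \right)} = \sqrt{31 - 11} = \sqrt{20} = 2 \sqrt{5}$)
$H = \frac{\sqrt{5}}{1144704}$ ($H = - \frac{2 \sqrt{5} \frac{1}{-286176}}{8} = - \frac{2 \sqrt{5} \left(- \frac{1}{286176}\right)}{8} = - \frac{\left(- \frac{1}{143088}\right) \sqrt{5}}{8} = \frac{\sqrt{5}}{1144704} \approx 1.9534 \cdot 10^{-6}$)
$\left(H + Q{\left(288 \right)}\right) - 265681 = \left(\frac{\sqrt{5}}{1144704} + 288^{2}\right) - 265681 = \left(\frac{\sqrt{5}}{1144704} + 82944\right) - 265681 = \left(82944 + \frac{\sqrt{5}}{1144704}\right) - 265681 = -182737 + \frac{\sqrt{5}}{1144704}$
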